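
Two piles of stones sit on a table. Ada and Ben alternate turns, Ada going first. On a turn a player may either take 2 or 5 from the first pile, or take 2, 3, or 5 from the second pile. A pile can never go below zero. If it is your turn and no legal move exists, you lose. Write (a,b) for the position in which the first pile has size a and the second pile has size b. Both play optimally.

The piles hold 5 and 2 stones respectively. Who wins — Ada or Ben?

Ada wins.

Work bottom-up. With no move the player to move loses. Otherwise the position is W if at least one move leads to an L position for the opponent, and L if every move leads to a W.
No move ever increases a pile, so every position that can arise here has a ≤ 5 and b ≤ 2; it is enough to label the cells with 0 ≤ a ≤ 5 and 0 ≤ b ≤ 2.
Every move lowers a or b (never raises either), so fill the grid row by row in increasing a, and left to right within a row: each cell's successors are then already labelled.
      b=0  b=1  b=2
a=0:    L    L    W
a=1:    L    L    W
a=2:    W    W    L
a=3:    W    W    L
a=4:    L    L    W
a=5:    W    W    W
Cells with no legal move (terminal, hence L): (0,0), (0,1), (1,0), (1,1).
The remaining L cells, each justified by listing all of its moves:
(2,2): L (options (0,2)(W), (2,0)(W) are all W)
(3,2): L (options (1,2)(W), (3,0)(W) are all W)
(4,0): L (sole option (2,0)(W) is W)
(4,1): L (sole option (2,1)(W) is W)
Every other cell has at least one move into one of the L cells above, so it is W.
From (5,2) Ada can move to (3,2), reaching an L position.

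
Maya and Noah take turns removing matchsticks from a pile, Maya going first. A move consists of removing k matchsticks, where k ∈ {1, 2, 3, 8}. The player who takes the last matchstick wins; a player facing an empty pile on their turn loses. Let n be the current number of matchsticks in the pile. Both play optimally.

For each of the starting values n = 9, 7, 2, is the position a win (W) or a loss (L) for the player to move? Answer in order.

Build the W/L table. Terminal = L. A non-terminal position is W if it has a move to some L; otherwise it is L.
n=0: no move → L
n=1: →0(L), so W
n=2: →0(L), so W
n=3: →0(L), so W
n=4: →3(W), 2(W), 1(W) — all W, so L
n=5: →4(L), so W
n=6: →4(L), so W
n=7: →4(L), so W
n=8: →0(L), so W
n=9: →8(W), 7(W), 6(W), 1(W) — all W, so L

9: L, 7: W, 2: W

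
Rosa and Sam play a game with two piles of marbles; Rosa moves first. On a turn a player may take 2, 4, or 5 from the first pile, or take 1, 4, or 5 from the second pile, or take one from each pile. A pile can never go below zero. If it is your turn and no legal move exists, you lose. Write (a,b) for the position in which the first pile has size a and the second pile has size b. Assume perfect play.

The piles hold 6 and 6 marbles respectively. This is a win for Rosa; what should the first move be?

Classify positions by backward induction: terminal positions (no move available) are L. From any other position, the mover wins iff some move reaches an L.
No move ever increases a pile, so every position that can arise here has a ≤ 6 and b ≤ 6; it is enough to label the cells with 0 ≤ a ≤ 6 and 0 ≤ b ≤ 6.
Every move lowers a or b (never raises either), so fill the grid row by row in increasing a, and left to right within a row: each cell's successors are then already labelled.
      b=0  b=1  b=2  b=3  b=4  b=5  b=6
a=0:    L    W    L    W    W    W    W
a=1:    L    W    L    W    W    W    W
a=2:    W    W    W    W    L    W    L
a=3:    W    L    W    L    W    W    W
a=4:    W    L    W    L    W    W    W
a=5:    W    W    W    W    W    L    W
a=6:    W    W    W    W    W    L    W
Cells with no legal move (terminal, hence L): (0,0), (1,0).
The remaining L cells, each justified by listing all of its moves:
(0,2): L (sole option (0,1)(W) is W)
(1,2): L (options (1,1)(W), (0,1)(W) are all W)
(2,4): L (options (0,4)(W), (2,3)(W), (2,0)(W), (1,3)(W) are all W)
(2,6): L (options (0,6)(W), (2,5)(W), (2,2)(W), (2,1)(W), (1,5)(W) are all W)
(3,1): L (options (1,1)(W), (3,0)(W), (2,0)(W) are all W)
(3,3): L (options (1,3)(W), (3,2)(W), (2,2)(W) are all W)
(4,1): L (options (2,1)(W), (0,1)(W), (4,0)(W), (3,0)(W) are all W)
(4,3): L (options (2,3)(W), (0,3)(W), (4,2)(W), (3,2)(W) are all W)
(5,5): L (options (3,5)(W), (1,5)(W), (0,5)(W), (5,4)(W), (5,1)(W), (5,0)(W), (4,4)(W) are all W)
(6,5): L (options (4,5)(W), (2,5)(W), (1,5)(W), (6,4)(W), (6,1)(W), (6,0)(W), (5,4)(W) are all W)
Every other cell has at least one move into one of the L cells above, so it is W.
From (6,6), the L positions reachable in one move are: (2,6), (6,5), (5,5). Any move reaching one of these is winning.

Move to (2,6).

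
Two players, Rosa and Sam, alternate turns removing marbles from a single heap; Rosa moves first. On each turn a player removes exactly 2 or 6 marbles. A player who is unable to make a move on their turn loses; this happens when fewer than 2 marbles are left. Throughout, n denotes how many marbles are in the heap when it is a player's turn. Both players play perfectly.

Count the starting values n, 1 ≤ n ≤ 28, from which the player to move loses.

Compute win/loss labels from the base case upward. A position with no move is L. Any other position is W if it can reach an L in one move, else L.
n=0: no move → L
n=1: no move → L
n=2: can move to 0, which is L ⇒ W
n=3: can move to 1, which is L ⇒ W
n=4: the only move is to 2(W), a W ⇒ L
n=5: the only move is to 3(W), a W ⇒ L
n=6: can move to 4, which is L ⇒ W
n=7: can move to 5, which is L ⇒ W
n=8: moves to 6(W), 2(W); every one is W ⇒ L
n=9: moves to 7(W), 3(W); every one is W ⇒ L
n=10: can move to 8, which is L ⇒ W
n=11: can move to 9, which is L ⇒ W
n=12: moves to 10(W), 6(W); every one is W ⇒ L
n=13: moves to 11(W), 7(W); every one is W ⇒ L
n=14: can move to 12, which is L ⇒ W
n=15: can move to 13, which is L ⇒ W
n=16: moves to 14(W), 10(W); every one is W ⇒ L
n=17: moves to 15(W), 11(W); every one is W ⇒ L
n=18: can move to 16, which is L ⇒ W
n=19: can move to 17, which is L ⇒ W
n=20: moves to 18(W), 14(W); every one is W ⇒ L
n=21: moves to 19(W), 15(W); every one is W ⇒ L
n=22: can move to 20, which is L ⇒ W
n=23: can move to 21, which is L ⇒ W
n=24: moves to 22(W), 18(W); every one is W ⇒ L
n=25: moves to 23(W), 19(W); every one is W ⇒ L
n=26: can move to 24, which is L ⇒ W
n=27: can move to 25, which is L ⇒ W
n=28: moves to 26(W), 22(W); every one is W ⇒ L
L entries with 1 ≤ n ≤ 28 (n=0 is outside the asked range and is not counted): n = 1, 4, 5, 8, 9, 12, 13, 16, 17, 20, 21, 24, 25, 28; that makes 14.

14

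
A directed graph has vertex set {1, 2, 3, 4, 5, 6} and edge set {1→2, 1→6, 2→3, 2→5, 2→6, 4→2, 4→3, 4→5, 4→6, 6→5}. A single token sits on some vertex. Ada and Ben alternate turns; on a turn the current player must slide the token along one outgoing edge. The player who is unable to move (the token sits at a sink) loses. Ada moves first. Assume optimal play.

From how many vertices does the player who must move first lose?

3

Classify positions by backward induction: terminal positions (no move available) are L. From any other position, the mover wins iff some move reaches an L.
Every edge goes from a vertex to one that appears earlier in the order 3, 5, 6, 2, 4, 1, so processing vertices in that order labels each vertex after all of its successors.
3: no outgoing edge → L
5: no outgoing edge → L
6: W (go to 5, an L position)
2: W (go to 5, an L position)
4: W (go to 5, an L position)
1: L (options 2(W), 6(W) are all W)
The L vertices are 1, 3, 5; that is 3 in all.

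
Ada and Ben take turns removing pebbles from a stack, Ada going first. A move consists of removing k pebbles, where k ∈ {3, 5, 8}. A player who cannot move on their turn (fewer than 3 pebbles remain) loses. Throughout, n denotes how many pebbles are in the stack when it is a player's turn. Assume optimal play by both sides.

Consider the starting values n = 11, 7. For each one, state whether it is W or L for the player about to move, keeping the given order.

11: L, 7: W

Build the W/L table. Terminal = L. A non-terminal position is W if it has a move to some L; otherwise it is L.
n=0: no move → L
n=1: no move → L
n=2: no move → L
n=3: W (go to 0, an L position)
n=4: W (go to 1, an L position)
n=5: W (go to 2, an L position)
n=6: W (go to 1, an L position)
n=7: W (go to 2, an L position)
n=8: W (go to 0, an L position)
n=9: W (go to 1, an L position)
n=10: W (go to 2, an L position)
n=11: L (options 8(W), 6(W), 3(W) are all W)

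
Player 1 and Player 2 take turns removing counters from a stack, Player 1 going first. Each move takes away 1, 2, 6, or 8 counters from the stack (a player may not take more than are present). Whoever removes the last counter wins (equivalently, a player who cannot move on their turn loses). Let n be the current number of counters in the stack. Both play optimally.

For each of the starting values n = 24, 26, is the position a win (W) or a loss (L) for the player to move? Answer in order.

Use the standard recursion: the mover loses at a terminal position; elsewhere, the mover wins exactly when some move hands the opponent an L position.
n=0: no move → L
n=1: W (go to 0, an L position)
n=2: W (go to 0, an L position)
n=3: L (options 2(W), 1(W) are all W)
n=4: W (go to 3, an L position)
n=5: W (go to 3, an L position)
n=6: W (go to 0, an L position)
n=7: L (options 6(W), 5(W), 1(W) are all W)
n=8: W (go to 7, an L position)
n=9: W (go to 7, an L position)
n=10: L (options 9(W), 8(W), 4(W), 2(W) are all W)
n=11: W (go to 10, an L position)
n=12: W (go to 10, an L position)
n=13: W (go to 7, an L position)
n=14: L (options 13(W), 12(W), 8(W), 6(W) are all W)
n=15: W (go to 14, an L position)
n=16: W (go to 14, an L position)
n=17: L (options 16(W), 15(W), 11(W), 9(W) are all W)
n=18: W (go to 17, an L position)
n=19: W (go to 17, an L position)
n=20: W (go to 14, an L position)
n=21: L (options 20(W), 19(W), 15(W), 13(W) are all W)
n=22: W (go to 21, an L position)
n=23: W (go to 21, an L position)
n=24: L (options 23(W), 22(W), 18(W), 16(W) are all W)
n=25: W (go to 24, an L position)
n=26: W (go to 24, an L position)

24: L, 26: W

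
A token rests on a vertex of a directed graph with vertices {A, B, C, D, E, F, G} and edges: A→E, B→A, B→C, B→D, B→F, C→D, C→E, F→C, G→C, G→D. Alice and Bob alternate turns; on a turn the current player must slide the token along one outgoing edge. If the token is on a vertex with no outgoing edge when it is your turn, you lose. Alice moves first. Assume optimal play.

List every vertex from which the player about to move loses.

Positions with no move are L. A position that does have a move is losing for the player to move precisely when every available move leads to a winning position for the opponent. Fill in the labels:
Every edge goes from a vertex to one that appears earlier in the order D, E, C, G, F, A, B, so processing vertices in that order labels each vertex after all of its successors.
D: no outgoing edge → L
E: no outgoing edge → L
C: can move to E, which is L ⇒ W
G: can move to D, which is L ⇒ W
F: the only move is to C(W), a W ⇒ L
A: can move to E, which is L ⇒ W
B: can move to F, which is L ⇒ W
The losing starting vertices are exactly the entries labelled L in this table (3 of them).

D, E, F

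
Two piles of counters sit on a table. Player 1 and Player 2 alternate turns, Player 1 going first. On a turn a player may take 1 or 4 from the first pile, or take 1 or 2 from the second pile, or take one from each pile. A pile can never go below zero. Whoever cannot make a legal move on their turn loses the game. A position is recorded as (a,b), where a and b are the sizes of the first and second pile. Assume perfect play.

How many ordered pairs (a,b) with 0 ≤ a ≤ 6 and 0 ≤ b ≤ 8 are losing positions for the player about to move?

Compute win/loss labels from the base case upward. A position with no move is L. Any other position is W if it can reach an L in one move, else L.
Every move lowers a or b (never raises either), so fill the grid row by row in increasing a, and left to right within a row: each cell's successors are then already labelled.
      b=0  b=1  b=2  b=3  b=4  b=5  b=6  b=7  b=8
a=0:    L    W    W    L    W    W    L    W    W
a=1:    W    W    L    W    W    L    W    W    L
a=2:    L    W    W    W    L    W    W    L    W
a=3:    W    W    L    W    W    W    L    W    W
a=4:    W    L    W    W    L    W    W    W    L
a=5:    L    W    W    L    W    W    L    W    W
a=6:    W    W    L    W    W    L    W    W    L
Cells with no legal move (terminal, hence L): (0,0).
The remaining L cells, each justified by listing all of its moves:
(0,3): only reaches (0,2)(W), (0,1)(W), all W → L
(0,6): only reaches (0,5)(W), (0,4)(W), all W → L
(1,2): only reaches (0,2)(W), (1,1)(W), (1,0)(W), (0,1)(W), all W → L
(1,5): only reaches (0,5)(W), (1,4)(W), (1,3)(W), (0,4)(W), all W → L
(1,8): only reaches (0,8)(W), (1,7)(W), (1,6)(W), (0,7)(W), all W → L
(2,0): only reaches (1,0)(W), which is W → L
(2,4): only reaches (1,4)(W), (2,3)(W), (2,2)(W), (1,3)(W), all W → L
(2,7): only reaches (1,7)(W), (2,6)(W), (2,5)(W), (1,6)(W), all W → L
(3,2): only reaches (2,2)(W), (3,1)(W), (3,0)(W), (2,1)(W), all W → L
(3,6): only reaches (2,6)(W), (3,5)(W), (3,4)(W), (2,5)(W), all W → L
(4,1): only reaches (3,1)(W), (0,1)(W), (4,0)(W), (3,0)(W), all W → L
(4,4): only reaches (3,4)(W), (0,4)(W), (4,3)(W), (4,2)(W), (3,3)(W), all W → L
(4,8): only reaches (3,8)(W), (0,8)(W), (4,7)(W), (4,6)(W), (3,7)(W), all W → L
(5,0): only reaches (4,0)(W), (1,0)(W), all W → L
(5,3): only reaches (4,3)(W), (1,3)(W), (5,2)(W), (5,1)(W), (4,2)(W), all W → L
(5,6): only reaches (4,6)(W), (1,6)(W), (5,5)(W), (5,4)(W), (4,5)(W), all W → L
(6,2): only reaches (5,2)(W), (2,2)(W), (6,1)(W), (6,0)(W), (5,1)(W), all W → L
(6,5): only reaches (5,5)(W), (2,5)(W), (6,4)(W), (6,3)(W), (5,4)(W), all W → L
(6,8): only reaches (5,8)(W), (2,8)(W), (6,7)(W), (6,6)(W), (5,7)(W), all W → L
Every other cell has at least one move into one of the L cells above, so it is W.
L cells per row: a=0: 3, a=1: 3, a=2: 3, a=3: 2, a=4: 3, a=5: 3, a=6: 3; total 20.

20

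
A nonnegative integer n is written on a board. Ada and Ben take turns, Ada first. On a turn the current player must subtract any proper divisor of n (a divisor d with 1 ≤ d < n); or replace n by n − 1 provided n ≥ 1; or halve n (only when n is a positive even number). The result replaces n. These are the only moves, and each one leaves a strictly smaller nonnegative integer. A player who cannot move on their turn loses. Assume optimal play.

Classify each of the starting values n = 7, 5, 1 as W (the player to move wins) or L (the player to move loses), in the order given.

7: L, 5: L, 1: W

Build the W/L table. Terminal = L. A non-terminal position is W if it has a move to some L; otherwise it is L.
n=0: no move → L
n=1: W (go to 0, an L position)
n=2: L (sole option 1(W) is W)
n=3: W (go to 2, an L position)
n=4: W (go to 2, an L position)
n=5: L (sole option 4(W) is W)
n=6: W (go to 5, an L position)
n=7: L (sole option 6(W) is W)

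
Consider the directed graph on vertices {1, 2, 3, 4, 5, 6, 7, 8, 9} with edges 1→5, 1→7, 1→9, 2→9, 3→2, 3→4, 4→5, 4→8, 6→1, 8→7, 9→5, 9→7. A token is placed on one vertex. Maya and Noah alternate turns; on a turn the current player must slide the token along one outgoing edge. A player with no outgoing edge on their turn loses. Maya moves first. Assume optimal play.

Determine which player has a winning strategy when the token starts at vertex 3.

Use the standard recursion: the mover loses at a terminal position; elsewhere, the mover wins exactly when some move hands the opponent an L position.
Every edge goes from a vertex to one that appears earlier in the order 7, 5, 8, 4, 9, 2, 1, 6, 3, so processing vertices in that order labels each vertex after all of its successors.
7: no outgoing edge → L
5: no outgoing edge → L
8: can move to 7, which is L ⇒ W
4: can move to 5, which is L ⇒ W
9: can move to 5, which is L ⇒ W
2: the only move is to 9(W), a W ⇒ L
1: can move to 5, which is L ⇒ W
6: the only move is to 1(W), a W ⇒ L
3: can move to 2, which is L ⇒ W
The starting position 3 is W: Maya should move to 2, handing over an L position.

Maya wins.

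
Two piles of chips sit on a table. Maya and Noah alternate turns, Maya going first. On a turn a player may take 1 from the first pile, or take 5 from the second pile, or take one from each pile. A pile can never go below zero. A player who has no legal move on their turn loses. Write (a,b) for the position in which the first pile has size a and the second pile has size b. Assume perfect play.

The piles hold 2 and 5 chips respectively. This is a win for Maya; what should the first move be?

Use the standard recursion: the mover loses at a terminal position; elsewhere, the mover wins exactly when some move hands the opponent an L position.
No move ever increases a pile, so every position that can arise here has a ≤ 2 and b ≤ 5; it is enough to label the cells with 0 ≤ a ≤ 2 and 0 ≤ b ≤ 5.
Every move lowers a or b (never raises either), so fill the grid row by row in increasing a, and left to right within a row: each cell's successors are then already labelled.
      b=0  b=1  b=2  b=3  b=4  b=5
a=0:    L    L    L    L    L    W
a=1:    W    W    W    W    W    W
a=2:    L    L    L    L    L    W
Cells with no legal move (terminal, hence L): (0,0), (0,1), (0,2), (0,3), (0,4).
The remaining L cells, each justified by listing all of its moves:
(2,0): the only move is to (1,0)(W), a W ⇒ L
(2,1): moves to (1,1)(W), (1,0)(W); every one is W ⇒ L
(2,2): moves to (1,2)(W), (1,1)(W); every one is W ⇒ L
(2,3): moves to (1,3)(W), (1,2)(W); every one is W ⇒ L
(2,4): moves to (1,4)(W), (1,3)(W); every one is W ⇒ L
Every other cell has at least one move into one of the L cells above, so it is W.
From (2,5), the L positions reachable in one move are: (2,0).

Move to (2,0).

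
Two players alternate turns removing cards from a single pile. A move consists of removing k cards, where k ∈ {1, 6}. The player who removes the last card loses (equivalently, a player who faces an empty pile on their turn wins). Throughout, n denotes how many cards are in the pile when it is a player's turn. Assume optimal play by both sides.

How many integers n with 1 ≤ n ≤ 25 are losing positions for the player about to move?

Label each position W (a win for the player to move) or L (a loss). A position with no legal move is W; any other position is W exactly when some move reaches an L, and L when every move reaches a W.
n=0: no move; the opponent has just taken the last card and therefore loses → W
n=1: →0(W) only, which is W, so L
n=2: →1(L), so W
n=3: →2(W) only, which is W, so L
n=4: →3(L), so W
n=5: →4(W) only, which is W, so L
n=6: →5(L), so W
n=7: →1(L), so W
n=8: →7(W), 2(W) — all W, so L
n=9: →8(L), so W
n=10: →9(W), 4(W) — all W, so L
n=11: →10(L), so W
n=12: →11(W), 6(W) — all W, so L
n=13: →12(L), so W
n=14: →8(L), so W
n=15: →14(W), 9(W) — all W, so L
n=16: →15(L), so W
n=17: →16(W), 11(W) — all W, so L
n=18: →17(L), so W
n=19: →18(W), 13(W) — all W, so L
n=20: →19(L), so W
n=21: →15(L), so W
n=22: →21(W), 16(W) — all W, so L
n=23: →22(L), so W
n=24: →23(W), 18(W) — all W, so L
n=25: →24(L), so W
L entries with 1 ≤ n ≤ 25 (the range starts at n=1): n = 1, 3, 5, 8, 10, 12, 15, 17, 19, 22, 24; that makes 11.

11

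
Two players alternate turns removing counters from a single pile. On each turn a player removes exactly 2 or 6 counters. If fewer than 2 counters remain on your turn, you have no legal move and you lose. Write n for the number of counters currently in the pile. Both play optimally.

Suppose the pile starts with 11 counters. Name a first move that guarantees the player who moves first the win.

Label each position W (a win for the player to move) or L (a loss). A position with no legal move is L; any other position is W exactly when some move reaches an L, and L when every move reaches a W.
n=0: no move → L
n=1: no move → L
n=2: reaches L-position 0 → W
n=3: reaches L-position 1 → W
n=4: only reaches 2(W), which is W → L
n=5: only reaches 3(W), which is W → L
n=6: reaches L-position 4 → W
n=7: reaches L-position 5 → W
n=8: only reaches 6(W), 2(W), all W → L
n=9: only reaches 7(W), 3(W), all W → L
n=10: reaches L-position 8 → W
n=11: reaches L-position 9 → W
From 11, the L positions reachable in one move are: 9, 5. Any move reaching one of these is winning.

Remove 2, leaving 9.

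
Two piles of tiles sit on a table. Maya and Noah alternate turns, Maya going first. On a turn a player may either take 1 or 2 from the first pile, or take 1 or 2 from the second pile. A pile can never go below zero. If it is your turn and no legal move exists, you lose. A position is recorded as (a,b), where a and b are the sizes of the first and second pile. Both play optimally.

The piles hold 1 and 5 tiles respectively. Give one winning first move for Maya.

Positions with no move are L. A position that does have a move is losing for the player to move precisely when every available move leads to a winning position for the opponent. Fill in the labels:
No move ever increases a pile, so every position that can arise here has a ≤ 1 and b ≤ 5; it is enough to label the cells with 0 ≤ a ≤ 1 and 0 ≤ b ≤ 5.
Every move lowers a or b (never raises either), so fill the grid row by row in increasing a, and left to right within a row: each cell's successors are then already labelled.
      b=0  b=1  b=2  b=3  b=4  b=5
a=0:    L    W    W    L    W    W
a=1:    W    L    W    W    L    W
Cells with no legal move (terminal, hence L): (0,0).
The remaining L cells, each justified by listing all of its moves:
(0,3): L (options (0,2)(W), (0,1)(W) are all W)
(1,1): L (options (0,1)(W), (1,0)(W) are all W)
(1,4): L (options (0,4)(W), (1,3)(W), (1,2)(W) are all W)
Every other cell has at least one move into one of the L cells above, so it is W.
From (1,5), the L positions reachable in one move are: (1,4).

Move to (1,4).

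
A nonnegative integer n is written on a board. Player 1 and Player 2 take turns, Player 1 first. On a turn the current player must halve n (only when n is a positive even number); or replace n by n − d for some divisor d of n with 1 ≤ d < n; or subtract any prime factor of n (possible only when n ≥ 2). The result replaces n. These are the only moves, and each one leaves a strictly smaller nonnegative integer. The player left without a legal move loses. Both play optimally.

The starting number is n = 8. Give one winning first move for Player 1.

Move to 4.

Positions with no move are L. A position that does have a move is losing for the player to move precisely when every available move leads to a winning position for the opponent. Fill in the labels:
n=0: no move → L
n=1: no move → L
n=2: reaches L-position 0 → W
n=3: reaches L-position 0 → W
n=4: only reaches 2(W), 3(W), all W → L
n=5: reaches L-position 0 → W
n=6: reaches L-position 4 → W
n=7: reaches L-position 0 → W
n=8: reaches L-position 4 → W
From 8, the L positions reachable in one move are: 4.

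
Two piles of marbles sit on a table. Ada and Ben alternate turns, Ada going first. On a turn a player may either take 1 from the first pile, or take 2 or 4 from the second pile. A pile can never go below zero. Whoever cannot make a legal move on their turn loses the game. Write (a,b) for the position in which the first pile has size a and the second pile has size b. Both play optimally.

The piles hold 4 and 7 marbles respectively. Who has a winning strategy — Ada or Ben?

Classify positions by backward induction: terminal positions (no move available) are L. From any other position, the mover wins iff some move reaches an L.
No move ever increases a pile, so every position that can arise here has a ≤ 4 and b ≤ 7; it is enough to label the cells with 0 ≤ a ≤ 4 and 0 ≤ b ≤ 7.
Every move lowers a or b (never raises either), so fill the grid row by row in increasing a, and left to right within a row: each cell's successors are then already labelled.
      b=0  b=1  b=2  b=3  b=4  b=5  b=6  b=7
a=0:    L    L    W    W    W    W    L    L
a=1:    W    W    L    L    W    W    W    W
a=2:    L    L    W    W    W    W    L    L
a=3:    W    W    L    L    W    W    W    W
a=4:    L    L    W    W    W    W    L    L
Cells with no legal move (terminal, hence L): (0,0), (0,1).
The remaining L cells, each justified by listing all of its moves:
(0,6): only reaches (0,4)(W), (0,2)(W), all W → L
(0,7): only reaches (0,5)(W), (0,3)(W), all W → L
(1,2): only reaches (0,2)(W), (1,0)(W), all W → L
(1,3): only reaches (0,3)(W), (1,1)(W), all W → L
(2,0): only reaches (1,0)(W), which is W → L
(2,1): only reaches (1,1)(W), which is W → L
(2,6): only reaches (1,6)(W), (2,4)(W), (2,2)(W), all W → L
(2,7): only reaches (1,7)(W), (2,5)(W), (2,3)(W), all W → L
(3,2): only reaches (2,2)(W), (3,0)(W), all W → L
(3,3): only reaches (2,3)(W), (3,1)(W), all W → L
(4,0): only reaches (3,0)(W), which is W → L
(4,1): only reaches (3,1)(W), which is W → L
(4,6): only reaches (3,6)(W), (4,4)(W), (4,2)(W), all W → L
(4,7): only reaches (3,7)(W), (4,5)(W), (4,3)(W), all W → L
Every other cell has at least one move into one of the L cells above, so it is W.
The starting position (4,7) is L: whatever Ada does, the opponent receives a W position.

Ben wins.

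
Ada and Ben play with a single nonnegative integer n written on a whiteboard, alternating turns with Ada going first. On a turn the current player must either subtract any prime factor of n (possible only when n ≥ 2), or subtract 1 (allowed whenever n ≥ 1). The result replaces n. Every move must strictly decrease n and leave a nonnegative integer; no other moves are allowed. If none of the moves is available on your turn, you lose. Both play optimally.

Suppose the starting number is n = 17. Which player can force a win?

Work bottom-up. With no move the player to move loses. Otherwise the position is W if at least one move leads to an L position for the opponent, and L if every move leads to a W.
n=0: no move → L
n=1: →0(L), so W
n=2: →0(L), so W
n=3: →0(L), so W
n=4: →2(W), 3(W) — all W, so L
n=5: →0(L), so W
n=6: →4(L), so W
n=7: →0(L), so W
n=8: →6(W), 7(W) — all W, so L
n=9: →8(L), so W
n=10: →8(L), so W
n=11: →0(L), so W
n=12: →9(W), 10(W), 11(W) — all W, so L
n=13: →0(L), so W
n=14: →12(L), so W
n=15: →12(L), so W
n=16: →14(W), 15(W) — all W, so L
n=17: →0(L), so W
The starting position 17 is W: Ada should move to 0, handing over an L position.

Ada wins.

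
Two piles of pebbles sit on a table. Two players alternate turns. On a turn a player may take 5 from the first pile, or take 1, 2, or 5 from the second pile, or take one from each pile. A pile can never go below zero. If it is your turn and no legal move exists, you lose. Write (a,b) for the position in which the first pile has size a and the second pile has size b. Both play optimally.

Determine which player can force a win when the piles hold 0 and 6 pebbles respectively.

The second player wins.

Build the W/L table. Terminal = L. A non-terminal position is W if it has a move to some L; otherwise it is L.
No move ever increases a pile, so every position that can arise here has a ≤ 0 and b ≤ 6; it is enough to label the cells with 0 ≤ a ≤ 0 and 0 ≤ b ≤ 6.
Every move lowers a or b (never raises either), so fill the grid row by row in increasing a, and left to right within a row: each cell's successors are then already labelled.
      b=0  b=1  b=2  b=3  b=4  b=5  b=6
a=0:    L    W    W    L    W    W    L
Cells with no legal move (terminal, hence L): (0,0).
The remaining L cells, each justified by listing all of its moves:
(0,3): L (options (0,2)(W), (0,1)(W) are all W)
(0,6): L (options (0,5)(W), (0,4)(W), (0,1)(W) are all W)
Every other cell has at least one move into one of the L cells above, so it is W.
Every move from (0,6) reaches a W position, so the mover loses.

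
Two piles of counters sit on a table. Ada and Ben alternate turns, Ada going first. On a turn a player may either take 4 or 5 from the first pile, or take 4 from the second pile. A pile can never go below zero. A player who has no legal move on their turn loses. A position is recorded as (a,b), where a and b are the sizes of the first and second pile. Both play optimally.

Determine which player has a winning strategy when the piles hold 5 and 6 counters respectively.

Build the W/L table. Terminal = L. A non-terminal position is W if it has a move to some L; otherwise it is L.
No move ever increases a pile, so every position that can arise here has a ≤ 5 and b ≤ 6; it is enough to label the cells with 0 ≤ a ≤ 5 and 0 ≤ b ≤ 6.
Every move lowers a or b (never raises either), so fill the grid row by row in increasing a, and left to right within a row: each cell's successors are then already labelled.
      b=0  b=1  b=2  b=3  b=4  b=5  b=6
a=0:    L    L    L    L    W    W    W
a=1:    L    L    L    L    W    W    W
a=2:    L    L    L    L    W    W    W
a=3:    L    L    L    L    W    W    W
a=4:    W    W    W    W    L    L    L
a=5:    W    W    W    W    L    L    L
Cells with no legal move (terminal, hence L): (0,0), (0,1), (0,2), (0,3), (1,0), (1,1), (1,2), (1,3), (2,0), (2,1), (2,2), (2,3), (3,0), (3,1), (3,2), (3,3).
The remaining L cells, each justified by listing all of its moves:
(4,4): moves to (0,4)(W), (4,0)(W); every one is W ⇒ L
(4,5): moves to (0,5)(W), (4,1)(W); every one is W ⇒ L
(4,6): moves to (0,6)(W), (4,2)(W); every one is W ⇒ L
(5,4): moves to (1,4)(W), (0,4)(W), (5,0)(W); every one is W ⇒ L
(5,5): moves to (1,5)(W), (0,5)(W), (5,1)(W); every one is W ⇒ L
(5,6): moves to (1,6)(W), (0,6)(W), (5,2)(W); every one is W ⇒ L
Every other cell has at least one move into one of the L cells above, so it is W.
Every move from (5,6) reaches a W position, so the mover loses.

Ben wins.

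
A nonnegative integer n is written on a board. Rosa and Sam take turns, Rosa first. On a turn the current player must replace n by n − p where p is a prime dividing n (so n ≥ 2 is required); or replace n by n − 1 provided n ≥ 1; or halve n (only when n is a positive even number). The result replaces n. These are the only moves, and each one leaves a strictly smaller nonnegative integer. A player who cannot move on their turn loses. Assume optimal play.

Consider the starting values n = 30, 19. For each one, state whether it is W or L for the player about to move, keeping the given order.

30: L, 19: W

Positions with no move are L. A position that does have a move is losing for the player to move precisely when every available move leads to a winning position for the opponent. Fill in the labels:
n=0: no move → L
n=1: W (go to 0, an L position)
n=2: W (go to 0, an L position)
n=3: W (go to 0, an L position)
n=4: L (options 2(W), 3(W) are all W)
n=5: W (go to 0, an L position)
n=6: W (go to 4, an L position)
n=7: W (go to 0, an L position)
n=8: W (go to 4, an L position)
n=9: L (options 6(W), 8(W) are all W)
n=10: W (go to 9, an L position)
n=11: W (go to 0, an L position)
n=12: W (go to 9, an L position)
n=13: W (go to 0, an L position)
n=14: L (options 7(W), 12(W), 13(W) are all W)
n=15: W (go to 14, an L position)
n=16: W (go to 14, an L position)
n=17: W (go to 0, an L position)
n=18: W (go to 9, an L position)
n=19: W (go to 0, an L position)
n=20: L (options 10(W), 15(W), 18(W), 19(W) are all W)
n=21: W (go to 14, an L position)
n=22: W (go to 20, an L position)
n=23: W (go to 0, an L position)
n=24: L (options 12(W), 21(W), 22(W), 23(W) are all W)
n=25: W (go to 20, an L position)
n=26: W (go to 24, an L position)
n=27: W (go to 24, an L position)
n=28: W (go to 14, an L position)
n=29: W (go to 0, an L position)
n=30: L (options 15(W), 25(W), 27(W), 28(W), 29(W) are all W)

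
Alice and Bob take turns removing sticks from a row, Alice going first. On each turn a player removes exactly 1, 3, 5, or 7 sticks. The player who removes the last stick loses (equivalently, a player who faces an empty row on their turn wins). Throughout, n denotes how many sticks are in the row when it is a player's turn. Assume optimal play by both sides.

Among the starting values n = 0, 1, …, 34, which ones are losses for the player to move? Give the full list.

1, 3, 5, 7, 9, 11, 13, 15, 17, 19, 21, 23, 25, 27, 29, 31, 33

Positions with no move are W. A position that does have a move is losing for the player to move precisely when every available move leads to a winning position for the opponent. Fill in the labels:
n=0: no move; the opponent has just taken the last stick and therefore loses → W
n=1: only reaches 0(W), which is W → L
n=2: reaches L-position 1 → W
n=3: only reaches 2(W), 0(W), all W → L
n=4: reaches L-position 3 → W
n=5: only reaches 4(W), 2(W), 0(W), all W → L
n=6: reaches L-position 5 → W
n=7: only reaches 6(W), 4(W), 2(W), 0(W), all W → L
n=8: reaches L-position 7 → W
n=9: only reaches 8(W), 6(W), 4(W), 2(W), all W → L
n=10: reaches L-position 9 → W
n=11: only reaches 10(W), 8(W), 6(W), 4(W), all W → L
n=12: reaches L-position 11 → W
n=13: only reaches 12(W), 10(W), 8(W), 6(W), all W → L
n=14: reaches L-position 13 → W
n=15: only reaches 14(W), 12(W), 10(W), 8(W), all W → L
n=16: reaches L-position 15 → W
n=17: only reaches 16(W), 14(W), 12(W), 10(W), all W → L
n=18: reaches L-position 17 → W
n=19: only reaches 18(W), 16(W), 14(W), 12(W), all W → L
n=20: reaches L-position 19 → W
n=21: only reaches 20(W), 18(W), 16(W), 14(W), all W → L
n=22: reaches L-position 21 → W
n=23: only reaches 22(W), 20(W), 18(W), 16(W), all W → L
n=24: reaches L-position 23 → W
n=25: only reaches 24(W), 22(W), 20(W), 18(W), all W → L
n=26: reaches L-position 25 → W
n=27: only reaches 26(W), 24(W), 22(W), 20(W), all W → L
n=28: reaches L-position 27 → W
n=29: only reaches 28(W), 26(W), 24(W), 22(W), all W → L
n=30: reaches L-position 29 → W
n=31: only reaches 30(W), 28(W), 26(W), 24(W), all W → L
n=32: reaches L-position 31 → W
n=33: only reaches 32(W), 30(W), 28(W), 26(W), all W → L
n=34: reaches L-position 33 → W
Reading off the rows marked L gives the requested list; there are 17 such values of n.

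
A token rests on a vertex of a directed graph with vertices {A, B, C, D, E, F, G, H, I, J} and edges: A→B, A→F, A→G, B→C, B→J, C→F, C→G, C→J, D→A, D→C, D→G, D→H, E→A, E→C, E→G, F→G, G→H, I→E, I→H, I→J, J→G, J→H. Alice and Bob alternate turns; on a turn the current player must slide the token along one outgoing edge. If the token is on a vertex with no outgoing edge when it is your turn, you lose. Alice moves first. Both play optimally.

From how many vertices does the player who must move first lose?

4

Classify positions by backward induction: terminal positions (no move available) are L. From any other position, the mover wins iff some move reaches an L.
Every edge goes from a vertex to one that appears earlier in the order H, G, F, J, C, B, A, D, E, I, so processing vertices in that order labels each vertex after all of its successors.
H: no outgoing edge → L
G: →H(L), so W
F: →G(W) only, which is W, so L
J: →H(L), so W
C: →F(L), so W
B: →C(W), J(W) — all W, so L
A: →B(L), so W
D: →H(L), so W
E: →A(W), C(W), G(W) — all W, so L
I: →E(L), so W
The L vertices are B, E, F, H; that is 4 in all.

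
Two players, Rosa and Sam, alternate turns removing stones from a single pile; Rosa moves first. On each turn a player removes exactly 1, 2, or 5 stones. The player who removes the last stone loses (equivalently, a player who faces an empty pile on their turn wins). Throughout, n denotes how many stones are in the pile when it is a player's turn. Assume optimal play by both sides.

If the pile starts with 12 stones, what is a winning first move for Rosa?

Remove 2, leaving 10.

Build the W/L table. Terminal = W. A non-terminal position is W if it has a move to some L; otherwise it is L.
n=0: no move; the opponent has just taken the last stone and therefore loses → W
n=1: the only move is to 0(W), a W ⇒ L
n=2: can move to 1, which is L ⇒ W
n=3: can move to 1, which is L ⇒ W
n=4: moves to 3(W), 2(W); every one is W ⇒ L
n=5: can move to 4, which is L ⇒ W
n=6: can move to 4, which is L ⇒ W
n=7: moves to 6(W), 5(W), 2(W); every one is W ⇒ L
n=8: can move to 7, which is L ⇒ W
n=9: can move to 7, which is L ⇒ W
n=10: moves to 9(W), 8(W), 5(W); every one is W ⇒ L
n=11: can move to 10, which is L ⇒ W
n=12: can move to 10, which is L ⇒ W
From 12, the L positions reachable in one move are: 10, 7. Any move reaching one of these is winning.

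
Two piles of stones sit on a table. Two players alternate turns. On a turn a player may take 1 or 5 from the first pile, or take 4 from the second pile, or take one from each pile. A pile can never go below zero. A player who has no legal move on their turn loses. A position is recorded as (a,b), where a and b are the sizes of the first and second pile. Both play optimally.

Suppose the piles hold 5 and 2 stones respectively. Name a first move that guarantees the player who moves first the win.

Move to (4,2).

Positions with no move are L. A position that does have a move is losing for the player to move precisely when every available move leads to a winning position for the opponent. Fill in the labels:
No move ever increases a pile, so every position that can arise here has a ≤ 5 and b ≤ 2; it is enough to label the cells with 0 ≤ a ≤ 5 and 0 ≤ b ≤ 2.
Every move lowers a or b (never raises either), so fill the grid row by row in increasing a, and left to right within a row: each cell's successors are then already labelled.
      b=0  b=1  b=2
a=0:    L    L    L
a=1:    W    W    W
a=2:    L    L    L
a=3:    W    W    W
a=4:    L    L    L
a=5:    W    W    W
Cells with no legal move (terminal, hence L): (0,0), (0,1), (0,2).
The remaining L cells, each justified by listing all of its moves:
(2,0): only reaches (1,0)(W), which is W → L
(2,1): only reaches (1,1)(W), (1,0)(W), all W → L
(2,2): only reaches (1,2)(W), (1,1)(W), all W → L
(4,0): only reaches (3,0)(W), which is W → L
(4,1): only reaches (3,1)(W), (3,0)(W), all W → L
(4,2): only reaches (3,2)(W), (3,1)(W), all W → L
Every other cell has at least one move into one of the L cells above, so it is W.
From (5,2), the L positions reachable in one move are: (4,2), (0,2), (4,1). Any move reaching one of these is winning.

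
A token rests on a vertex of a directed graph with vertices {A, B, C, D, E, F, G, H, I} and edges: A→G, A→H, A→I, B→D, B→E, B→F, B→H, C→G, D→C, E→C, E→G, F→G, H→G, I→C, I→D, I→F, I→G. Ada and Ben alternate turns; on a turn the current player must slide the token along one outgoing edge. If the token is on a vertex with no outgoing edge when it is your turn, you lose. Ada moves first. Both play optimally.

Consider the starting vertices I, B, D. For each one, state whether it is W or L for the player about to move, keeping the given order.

Compute win/loss labels from the base case upward. A position with no move is L. Any other position is W if it can reach an L in one move, else L.
Every edge goes from a vertex to one that appears earlier in the order G, C, F, D, E, H, I, A, B, so processing vertices in that order labels each vertex after all of its successors.
G: no outgoing edge → L
C: can move to G, which is L ⇒ W
F: can move to G, which is L ⇒ W
D: the only move is to C(W), a W ⇒ L
E: can move to G, which is L ⇒ W
H: can move to G, which is L ⇒ W
I: can move to D, which is L ⇒ W
A: can move to G, which is L ⇒ W
B: can move to D, which is L ⇒ W

I: W, B: W, D: L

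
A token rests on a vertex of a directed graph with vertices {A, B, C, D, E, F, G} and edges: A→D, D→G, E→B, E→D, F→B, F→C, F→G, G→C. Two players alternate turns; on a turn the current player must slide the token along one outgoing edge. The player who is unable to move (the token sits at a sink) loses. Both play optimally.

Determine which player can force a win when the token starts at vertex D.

Classify positions by backward induction: terminal positions (no move available) are L. From any other position, the mover wins iff some move reaches an L.
Every edge goes from a vertex to one that appears earlier in the order C, B, G, D, A, E, F, so processing vertices in that order labels each vertex after all of its successors.
C: no outgoing edge → L
B: no outgoing edge → L
G: reaches L-position C → W
D: only reaches G(W), which is W → L
A: reaches L-position D → W
E: reaches L-position D → W
F: reaches L-position B → W
Every move from D reaches a W position, so the mover loses.

The second player wins.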